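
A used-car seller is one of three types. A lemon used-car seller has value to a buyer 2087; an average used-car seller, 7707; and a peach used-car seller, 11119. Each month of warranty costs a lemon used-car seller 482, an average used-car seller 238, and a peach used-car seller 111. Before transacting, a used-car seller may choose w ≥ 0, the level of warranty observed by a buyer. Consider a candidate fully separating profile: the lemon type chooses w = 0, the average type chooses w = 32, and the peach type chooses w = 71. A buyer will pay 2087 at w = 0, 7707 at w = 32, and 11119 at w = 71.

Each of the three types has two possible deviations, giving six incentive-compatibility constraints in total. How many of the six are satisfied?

4

Average (own payoff 7707 − 238×32 = 91): to w=0 gives 2087 → profitable ✗; to w=71 gives 11119 − 238×71 = -5779 → no gain ✓.
Lemon (own payoff 2087): to w=32 gives 7707 − 482×32 = -7717 → no gain ✓; to w=71 gives 11119 − 482×71 = -23103 → no gain ✓.
Peach (own payoff 11119 − 111×71 = 3238): to w=0 gives 2087 → no gain ✓; to w=32 gives 7707 − 111×32 = 4155 → profitable ✗.
4 of the 6 constraints hold; not an equilibrium.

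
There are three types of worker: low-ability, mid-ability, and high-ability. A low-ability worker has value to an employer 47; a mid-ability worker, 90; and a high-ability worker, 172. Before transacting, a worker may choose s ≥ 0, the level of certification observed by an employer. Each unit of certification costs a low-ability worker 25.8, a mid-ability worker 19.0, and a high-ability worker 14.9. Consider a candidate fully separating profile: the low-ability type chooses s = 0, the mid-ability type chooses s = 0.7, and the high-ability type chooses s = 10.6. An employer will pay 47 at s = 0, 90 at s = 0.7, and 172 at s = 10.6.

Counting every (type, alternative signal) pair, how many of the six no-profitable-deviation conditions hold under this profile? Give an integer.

3

High-ability (own payoff 172 − 14.9×10.6 = 14.06): to s=0 gives 47 → profitable ✗; to s=0.7 gives 90 − 14.9×0.7 = 79.57 → profitable ✗.
Low-ability (own payoff 47): to s=0.7 gives 90 − 25.8×0.7 = 71.94 → profitable ✗; to s=10.6 gives 172 − 25.8×10.6 = -101.48 → no gain ✓.
Mid-ability (own payoff 90 − 19.0×0.7 = 76.7): to s=0 gives 47 → no gain ✓; to s=10.6 gives 172 − 19.0×10.6 = -29.4 → no gain ✓.
3 of the 6 constraints hold; not an equilibrium.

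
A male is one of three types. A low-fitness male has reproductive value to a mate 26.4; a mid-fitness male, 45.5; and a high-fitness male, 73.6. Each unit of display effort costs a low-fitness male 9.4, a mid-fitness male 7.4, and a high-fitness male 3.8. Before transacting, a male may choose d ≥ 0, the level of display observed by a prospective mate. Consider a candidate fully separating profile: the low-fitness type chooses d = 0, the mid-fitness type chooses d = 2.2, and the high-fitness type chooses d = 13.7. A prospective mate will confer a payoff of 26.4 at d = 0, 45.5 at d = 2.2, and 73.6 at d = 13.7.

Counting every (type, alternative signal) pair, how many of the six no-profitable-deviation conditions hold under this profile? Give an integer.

Mid-fitness (own payoff 45.5 − 7.4×2.2 = 29.22): to d=0 gives 26.4 → no gain ✓; to d=13.7 gives 73.6 − 7.4×13.7 = -27.78 → no gain ✓.
Low-fitness (own payoff 26.4): to d=2.2 gives 45.5 − 9.4×2.2 = 24.82 → no gain ✓; to d=13.7 gives 73.6 − 9.4×13.7 = -55.18 → no gain ✓.
High-fitness (own payoff 73.6 − 3.8×13.7 = 21.54): to d=0 gives 26.4 → profitable ✗; to d=2.2 gives 45.5 − 3.8×2.2 = 37.14 → profitable ✗.
4 of the 6 constraints hold; not an equilibrium.

4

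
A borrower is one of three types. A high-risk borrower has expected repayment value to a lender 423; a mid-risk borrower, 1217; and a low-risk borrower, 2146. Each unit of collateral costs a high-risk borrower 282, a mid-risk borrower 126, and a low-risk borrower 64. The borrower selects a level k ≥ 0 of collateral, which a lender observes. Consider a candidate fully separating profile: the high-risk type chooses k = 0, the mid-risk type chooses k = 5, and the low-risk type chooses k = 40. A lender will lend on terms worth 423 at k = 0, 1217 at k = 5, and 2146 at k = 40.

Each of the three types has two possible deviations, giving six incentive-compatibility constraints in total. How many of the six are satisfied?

4

Mid-risk (own payoff 1217 − 126×5 = 587): to k=0 gives 423 → no gain ✓; to k=40 gives 2146 − 126×40 = -2894 → no gain ✓.
High-risk (own payoff 423): to k=5 gives 1217 − 282×5 = -193 → no gain ✓; to k=40 gives 2146 − 282×40 = -9134 → no gain ✓.
Low-risk (own payoff 2146 − 64×40 = -414): to k=0 gives 423 → profitable ✗; to k=5 gives 1217 − 64×5 = 897 → profitable ✗.
4 of the 6 constraints hold; not an equilibrium.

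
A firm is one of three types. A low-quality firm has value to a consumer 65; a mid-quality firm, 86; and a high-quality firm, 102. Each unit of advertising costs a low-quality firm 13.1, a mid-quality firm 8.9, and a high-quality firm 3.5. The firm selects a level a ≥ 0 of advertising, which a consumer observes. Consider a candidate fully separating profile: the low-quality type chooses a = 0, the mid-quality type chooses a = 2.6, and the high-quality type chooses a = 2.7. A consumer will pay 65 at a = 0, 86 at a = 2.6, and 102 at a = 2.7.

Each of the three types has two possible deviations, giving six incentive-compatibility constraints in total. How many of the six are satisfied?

3

High-quality (own payoff 102 − 3.5×2.7 = 92.55): to a=0 gives 65 → no gain ✓; to a=2.6 gives 86 − 3.5×2.6 = 76.9 → no gain ✓.
Low-quality (own payoff 65): to a=2.6 gives 86 − 13.1×2.6 = 51.94 → no gain ✓; to a=2.7 gives 102 − 13.1×2.7 = 66.63 → profitable ✗.
Mid-quality (own payoff 86 − 8.9×2.6 = 62.86): to a=0 gives 65 → profitable ✗; to a=2.7 gives 102 − 8.9×2.7 = 77.97 → profitable ✗.
3 of the 6 constraints hold; not an equilibrium.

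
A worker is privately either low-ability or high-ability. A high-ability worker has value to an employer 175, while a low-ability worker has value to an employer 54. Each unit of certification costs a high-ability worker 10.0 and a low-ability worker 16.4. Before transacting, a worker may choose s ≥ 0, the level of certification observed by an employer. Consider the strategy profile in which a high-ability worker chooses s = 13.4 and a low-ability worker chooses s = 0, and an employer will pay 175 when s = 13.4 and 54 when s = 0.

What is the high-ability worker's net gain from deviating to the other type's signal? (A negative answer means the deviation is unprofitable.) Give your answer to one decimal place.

13.0

Playing s = 13.4 the high-ability worker receives 175 − 10.0 × 13.4 = 41.
Deviating to s = 0 yields 54 instead.
Gain from deviating: 54 − 41 = 13.0.
The gain is positive, so the high-ability type's incentive-compatibility constraint is violated — this profile is not a separating equilibrium.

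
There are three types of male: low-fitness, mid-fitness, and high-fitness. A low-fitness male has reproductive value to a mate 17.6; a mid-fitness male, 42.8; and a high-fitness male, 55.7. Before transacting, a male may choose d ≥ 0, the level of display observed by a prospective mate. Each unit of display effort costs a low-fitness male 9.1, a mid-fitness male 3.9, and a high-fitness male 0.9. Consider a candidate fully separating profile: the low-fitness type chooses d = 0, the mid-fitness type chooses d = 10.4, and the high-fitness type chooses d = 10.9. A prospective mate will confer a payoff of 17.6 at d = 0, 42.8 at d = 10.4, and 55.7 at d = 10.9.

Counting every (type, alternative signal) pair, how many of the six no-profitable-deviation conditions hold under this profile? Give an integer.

Low-fitness (own payoff 17.6): to d=10.4 gives 42.8 − 9.1×10.4 = -51.84 → no gain ✓; to d=10.9 gives 55.7 − 9.1×10.9 = -43.49 → no gain ✓.
High-fitness (own payoff 55.7 − 0.9×10.9 = 45.89): to d=0 gives 17.6 → no gain ✓; to d=10.4 gives 42.8 − 0.9×10.4 = 33.44 → no gain ✓.
Mid-fitness (own payoff 42.8 − 3.9×10.4 = 2.24): to d=0 gives 17.6 → profitable ✗; to d=10.9 gives 55.7 − 3.9×10.9 = 13.19 → profitable ✗.
4 of the 6 constraints hold; not an equilibrium.

4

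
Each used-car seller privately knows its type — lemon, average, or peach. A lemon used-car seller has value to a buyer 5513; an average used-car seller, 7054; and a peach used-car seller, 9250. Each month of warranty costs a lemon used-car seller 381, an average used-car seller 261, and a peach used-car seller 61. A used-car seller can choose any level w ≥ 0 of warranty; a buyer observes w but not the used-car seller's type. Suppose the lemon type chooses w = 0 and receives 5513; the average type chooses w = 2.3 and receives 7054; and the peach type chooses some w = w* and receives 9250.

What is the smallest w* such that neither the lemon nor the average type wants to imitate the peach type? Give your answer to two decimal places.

Lemon type (on-path payoff 5513) won't mimic when 5513 ≥ 9250 − 381·w*, i.e. w* ≥ 9.81.
Average type (on-path payoff 7054 − 261×2.3 = 6453.7) won't mimic when 6453.7 ≥ 9250 − 261·w*, i.e. w* ≥ 10.71.
Both must hold, so w* = max(9.81, 10.71) = 10.71. The average type's constraint binds.

10.71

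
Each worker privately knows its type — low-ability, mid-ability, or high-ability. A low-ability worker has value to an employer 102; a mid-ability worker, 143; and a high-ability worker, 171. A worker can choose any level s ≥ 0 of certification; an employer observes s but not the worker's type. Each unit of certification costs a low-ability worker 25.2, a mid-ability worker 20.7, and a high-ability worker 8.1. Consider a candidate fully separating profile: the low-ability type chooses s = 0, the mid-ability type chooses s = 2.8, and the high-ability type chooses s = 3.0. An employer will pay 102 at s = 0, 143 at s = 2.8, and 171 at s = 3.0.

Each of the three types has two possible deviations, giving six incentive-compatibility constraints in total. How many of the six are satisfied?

Mid-ability (own payoff 143 − 20.7×2.8 = 85.04): to s=0 gives 102 → profitable ✗; to s=3.0 gives 171 − 20.7×3.0 = 108.9 → profitable ✗.
High-ability (own payoff 171 − 8.1×3.0 = 146.7): to s=0 gives 102 → no gain ✓; to s=2.8 gives 143 − 8.1×2.8 = 120.32 → no gain ✓.
Low-ability (own payoff 102): to s=2.8 gives 143 − 25.2×2.8 = 72.44 → no gain ✓; to s=3.0 gives 171 − 25.2×3.0 = 95.4 → no gain ✓.
4 of the 6 constraints hold; not an equilibrium.

4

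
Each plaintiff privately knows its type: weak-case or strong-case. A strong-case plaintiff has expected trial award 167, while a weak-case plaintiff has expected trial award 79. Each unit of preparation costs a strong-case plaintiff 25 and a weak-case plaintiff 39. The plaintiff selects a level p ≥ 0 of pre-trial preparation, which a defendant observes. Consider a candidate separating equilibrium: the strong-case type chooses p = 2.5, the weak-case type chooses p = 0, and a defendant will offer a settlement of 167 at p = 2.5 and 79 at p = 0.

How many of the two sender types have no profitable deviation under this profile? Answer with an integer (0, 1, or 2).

2

Strong-case type: signal → 167 − 25 × 2.5 = 104.5; deviate to 0 → 79. IC holds (104.5 ≥ 79).
Weak-case type: stay at 0 → 79; mimic → 167 − 39 × 2.5 = 69.5. IC holds (79 ≥ 69.5).
2 of 2 constraints hold, so this is a separating equilibrium.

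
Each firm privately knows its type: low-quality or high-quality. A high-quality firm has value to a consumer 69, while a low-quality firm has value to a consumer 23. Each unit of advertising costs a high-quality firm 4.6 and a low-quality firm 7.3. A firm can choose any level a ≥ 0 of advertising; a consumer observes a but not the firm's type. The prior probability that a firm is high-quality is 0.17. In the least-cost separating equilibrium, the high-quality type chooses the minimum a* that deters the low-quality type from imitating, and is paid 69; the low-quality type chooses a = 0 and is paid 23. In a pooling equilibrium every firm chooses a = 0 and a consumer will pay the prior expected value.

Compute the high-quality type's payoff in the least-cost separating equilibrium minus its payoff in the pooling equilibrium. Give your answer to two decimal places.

Least-cost separating signal: a* solves 23 = 69 − 7.3·a*, so a* = (69 − 23)/7.3 ≈ 6.3014.
High-quality type's separating payoff: 69 − 4.6 × a* = 69 − 4.6 × (69 − 23)/7.3 = 69 − 211.6/7.3 ≈ 40.0137.
Pooling payoff: 0.17 × 69 + 0.83 × 23 = 30.82.
Difference: 40.0137 − 30.82 = 9.1937, i.e. 9.19 to two decimal places.
The high-quality type prefers to separate.

9.19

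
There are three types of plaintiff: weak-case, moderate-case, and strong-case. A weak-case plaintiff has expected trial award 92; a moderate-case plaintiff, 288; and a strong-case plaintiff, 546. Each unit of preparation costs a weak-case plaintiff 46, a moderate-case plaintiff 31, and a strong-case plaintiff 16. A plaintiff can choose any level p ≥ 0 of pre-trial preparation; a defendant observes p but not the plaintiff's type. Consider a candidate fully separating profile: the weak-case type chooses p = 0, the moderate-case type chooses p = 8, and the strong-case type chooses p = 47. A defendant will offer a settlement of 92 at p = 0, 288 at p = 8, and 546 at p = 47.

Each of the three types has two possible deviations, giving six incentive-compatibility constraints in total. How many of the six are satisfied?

3

Strong-case (own payoff 546 − 16×47 = -206): to p=0 gives 92 → profitable ✗; to p=8 gives 288 − 16×8 = 160 → profitable ✗.
Moderate-case (own payoff 288 − 31×8 = 40): to p=0 gives 92 → profitable ✗; to p=47 gives 546 − 31×47 = -911 → no gain ✓.
Weak-case (own payoff 92): to p=8 gives 288 − 46×8 = -80 → no gain ✓; to p=47 gives 546 − 46×47 = -1616 → no gain ✓.
3 of the 6 constraints hold; not an equilibrium.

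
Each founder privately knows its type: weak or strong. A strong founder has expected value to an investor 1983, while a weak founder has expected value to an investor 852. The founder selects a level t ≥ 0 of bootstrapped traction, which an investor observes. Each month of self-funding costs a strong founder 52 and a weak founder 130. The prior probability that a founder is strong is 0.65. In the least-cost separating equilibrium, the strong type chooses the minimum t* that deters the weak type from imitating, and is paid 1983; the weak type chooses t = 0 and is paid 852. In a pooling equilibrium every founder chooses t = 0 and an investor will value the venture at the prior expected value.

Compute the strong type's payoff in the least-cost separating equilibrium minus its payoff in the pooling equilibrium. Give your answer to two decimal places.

Least-cost separating signal: t* solves 852 = 1983 − 130·t*, so t* = (1983 − 852)/130 = 8.7.
Strong type's separating payoff: 1983 − 52 × t* = 1983 − 52 × (1983 − 852)/130 = 1983 − 58812/130 = 1530.6.
Pooling payoff: 0.65 × 1983 + 0.35 × 852 = 1587.15.
Difference: 1530.6 − 1587.15 = -56.55.
The strong type would prefer the pooling outcome.

-56.55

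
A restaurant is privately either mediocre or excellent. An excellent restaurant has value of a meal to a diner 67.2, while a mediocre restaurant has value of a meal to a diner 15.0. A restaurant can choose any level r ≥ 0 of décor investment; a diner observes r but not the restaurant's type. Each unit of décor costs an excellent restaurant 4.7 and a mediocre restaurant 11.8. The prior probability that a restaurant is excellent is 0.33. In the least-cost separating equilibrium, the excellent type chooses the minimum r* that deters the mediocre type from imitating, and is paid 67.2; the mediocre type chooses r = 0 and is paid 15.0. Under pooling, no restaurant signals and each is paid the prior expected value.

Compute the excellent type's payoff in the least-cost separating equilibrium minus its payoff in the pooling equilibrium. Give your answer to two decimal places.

14.18

Least-cost separating signal: r* solves 15.0 = 67.2 − 11.8·r*, so r* = (67.2 − 15.0)/11.8 ≈ 4.4237.
Excellent type's separating payoff: 67.2 − 4.7 × r* = 67.2 − 4.7 × (67.2 − 15.0)/11.8 = 67.2 − 245.34/11.8 ≈ 46.4085.
Pooling payoff: 0.33 × 67.2 + 0.67 × 15.0 = 32.226.
Difference: 46.4085 − 32.226 = 14.1825, i.e. 14.18 to two decimal places.
The excellent type prefers to separate.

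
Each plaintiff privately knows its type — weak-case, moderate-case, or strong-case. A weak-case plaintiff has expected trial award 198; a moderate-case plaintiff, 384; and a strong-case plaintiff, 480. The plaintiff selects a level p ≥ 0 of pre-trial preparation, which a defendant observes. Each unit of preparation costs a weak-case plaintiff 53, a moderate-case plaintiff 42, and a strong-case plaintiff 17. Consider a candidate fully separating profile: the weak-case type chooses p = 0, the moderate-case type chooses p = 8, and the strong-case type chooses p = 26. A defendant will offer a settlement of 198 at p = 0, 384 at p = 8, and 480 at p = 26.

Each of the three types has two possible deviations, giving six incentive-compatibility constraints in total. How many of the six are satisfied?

3

Weak-case (own payoff 198): to p=8 gives 384 − 53×8 = -40 → no gain ✓; to p=26 gives 480 − 53×26 = -898 → no gain ✓.
Strong-case (own payoff 480 − 17×26 = 38): to p=0 gives 198 → profitable ✗; to p=8 gives 384 − 17×8 = 248 → profitable ✗.
Moderate-case (own payoff 384 − 42×8 = 48): to p=0 gives 198 → profitable ✗; to p=26 gives 480 − 42×26 = -612 → no gain ✓.
3 of the 6 constraints hold; not an equilibrium.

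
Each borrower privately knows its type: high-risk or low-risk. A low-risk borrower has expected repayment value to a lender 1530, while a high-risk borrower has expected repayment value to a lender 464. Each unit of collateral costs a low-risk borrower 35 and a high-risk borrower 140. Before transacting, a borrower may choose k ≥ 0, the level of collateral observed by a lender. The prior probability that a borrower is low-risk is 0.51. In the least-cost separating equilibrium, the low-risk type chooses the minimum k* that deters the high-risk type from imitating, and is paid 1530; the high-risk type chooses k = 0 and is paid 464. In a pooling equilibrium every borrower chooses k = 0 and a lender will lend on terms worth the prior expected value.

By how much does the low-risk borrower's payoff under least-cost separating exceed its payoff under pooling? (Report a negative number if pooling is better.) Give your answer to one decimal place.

Least-cost separating signal: k* solves 464 = 1530 − 140·k*, so k* = (1530 − 464)/140 ≈ 7.6143.
Low-risk type's separating payoff: 1530 − 35 × k* = 1530 − 35 × (1530 − 464)/140 = 1530 − 37310/140 = 1263.5.
Pooling payoff: 0.51 × 1530 + 0.49 × 464 = 1007.66.
Difference: 1263.5 − 1007.66 = 255.84, i.e. 255.8 to one decimal place.
The low-risk type prefers to separate.

255.8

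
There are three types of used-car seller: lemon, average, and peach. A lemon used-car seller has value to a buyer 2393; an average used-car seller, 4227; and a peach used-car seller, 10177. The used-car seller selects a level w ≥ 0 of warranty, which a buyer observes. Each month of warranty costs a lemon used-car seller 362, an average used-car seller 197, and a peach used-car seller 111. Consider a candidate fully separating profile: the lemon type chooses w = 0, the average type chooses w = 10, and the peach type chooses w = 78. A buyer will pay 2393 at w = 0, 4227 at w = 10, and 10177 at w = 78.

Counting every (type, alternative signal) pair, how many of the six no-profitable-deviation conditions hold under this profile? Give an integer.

Peach (own payoff 10177 − 111×78 = 1519): to w=0 gives 2393 → profitable ✗; to w=10 gives 4227 − 111×10 = 3117 → profitable ✗.
Lemon (own payoff 2393): to w=10 gives 4227 − 362×10 = 607 → no gain ✓; to w=78 gives 10177 − 362×78 = -18059 → no gain ✓.
Average (own payoff 4227 − 197×10 = 2257): to w=0 gives 2393 → profitable ✗; to w=78 gives 10177 − 197×78 = -5189 → no gain ✓.
3 of the 6 constraints hold; not an equilibrium.

3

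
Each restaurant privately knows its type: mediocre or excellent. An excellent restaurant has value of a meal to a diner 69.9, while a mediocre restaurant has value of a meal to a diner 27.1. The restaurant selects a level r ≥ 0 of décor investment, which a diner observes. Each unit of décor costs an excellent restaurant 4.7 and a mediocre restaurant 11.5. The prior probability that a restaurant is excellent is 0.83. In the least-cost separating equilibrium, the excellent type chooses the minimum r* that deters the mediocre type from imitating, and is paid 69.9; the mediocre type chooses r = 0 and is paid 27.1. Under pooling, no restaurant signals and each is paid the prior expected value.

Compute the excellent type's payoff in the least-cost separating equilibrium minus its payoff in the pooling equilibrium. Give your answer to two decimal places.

Least-cost separating signal: r* solves 27.1 = 69.9 − 11.5·r*, so r* = (69.9 − 27.1)/11.5 ≈ 3.7217.
Excellent type's separating payoff: 69.9 − 4.7 × r* = 69.9 − 4.7 × (69.9 − 27.1)/11.5 = 69.9 − 201.16/11.5 ≈ 52.4078.
Pooling payoff: 0.83 × 69.9 + 0.17 × 27.1 = 62.624.
Difference: 52.4078 − 62.624 = -10.2162, i.e. -10.22 to two decimal places.
The excellent type would prefer the pooling outcome.

-10.22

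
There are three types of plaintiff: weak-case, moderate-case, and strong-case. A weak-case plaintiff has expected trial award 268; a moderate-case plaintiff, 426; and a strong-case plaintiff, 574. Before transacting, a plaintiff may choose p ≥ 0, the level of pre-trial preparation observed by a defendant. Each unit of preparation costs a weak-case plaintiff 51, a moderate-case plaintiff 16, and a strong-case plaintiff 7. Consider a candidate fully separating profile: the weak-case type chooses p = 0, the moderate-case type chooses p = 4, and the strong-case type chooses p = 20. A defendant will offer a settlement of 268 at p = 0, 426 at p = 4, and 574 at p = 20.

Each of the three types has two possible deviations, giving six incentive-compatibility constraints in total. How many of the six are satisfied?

Weak-case (own payoff 268): to p=4 gives 426 − 51×4 = 222 → no gain ✓; to p=20 gives 574 − 51×20 = -446 → no gain ✓.
Strong-case (own payoff 574 − 7×20 = 434): to p=0 gives 268 → no gain ✓; to p=4 gives 426 − 7×4 = 398 → no gain ✓.
Moderate-case (own payoff 426 − 16×4 = 362): to p=0 gives 268 → no gain ✓; to p=20 gives 574 − 16×20 = 254 → no gain ✓.
6 of the 6 constraints hold; this profile is a separating equilibrium.

6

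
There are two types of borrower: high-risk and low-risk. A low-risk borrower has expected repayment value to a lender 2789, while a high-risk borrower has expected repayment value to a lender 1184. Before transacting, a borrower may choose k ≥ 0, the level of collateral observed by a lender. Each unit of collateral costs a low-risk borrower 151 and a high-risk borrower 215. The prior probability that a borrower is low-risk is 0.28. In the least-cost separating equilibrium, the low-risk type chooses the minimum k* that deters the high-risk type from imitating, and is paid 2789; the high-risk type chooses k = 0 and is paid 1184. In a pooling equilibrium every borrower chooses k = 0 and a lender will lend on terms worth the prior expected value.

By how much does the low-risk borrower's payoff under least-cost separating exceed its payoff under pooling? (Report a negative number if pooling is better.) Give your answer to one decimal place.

28.4

Least-cost separating signal: k* solves 1184 = 2789 − 215·k*, so k* = (2789 − 1184)/215 ≈ 7.4651.
Low-risk type's separating payoff: 2789 − 151 × k* = 2789 − 151 × (2789 − 1184)/215 = 2789 − 242355/215 ≈ 1661.767.
Pooling payoff: 0.28 × 2789 + 0.72 × 1184 = 1633.4.
Difference: 1661.767 − 1633.4 = 28.367, i.e. 28.4 to one decimal place.
The low-risk type prefers to separate.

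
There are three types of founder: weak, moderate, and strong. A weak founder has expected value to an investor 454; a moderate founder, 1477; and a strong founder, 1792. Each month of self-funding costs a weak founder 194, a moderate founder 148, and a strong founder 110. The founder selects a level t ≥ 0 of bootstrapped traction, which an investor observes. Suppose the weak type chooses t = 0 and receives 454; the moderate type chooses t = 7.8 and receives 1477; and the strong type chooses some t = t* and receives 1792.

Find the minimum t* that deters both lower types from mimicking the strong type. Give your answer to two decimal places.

Weak type (on-path payoff 454) won't mimic when 454 ≥ 1792 − 194·t*, i.e. t* ≥ 6.90.
Moderate type (on-path payoff 1477 − 148×7.8 = 322.6) won't mimic when 322.6 ≥ 1792 − 148·t*, i.e. t* ≥ 9.93.
Both must hold, so t* = max(6.90, 9.93) = 9.93. The moderate type's constraint binds.

9.93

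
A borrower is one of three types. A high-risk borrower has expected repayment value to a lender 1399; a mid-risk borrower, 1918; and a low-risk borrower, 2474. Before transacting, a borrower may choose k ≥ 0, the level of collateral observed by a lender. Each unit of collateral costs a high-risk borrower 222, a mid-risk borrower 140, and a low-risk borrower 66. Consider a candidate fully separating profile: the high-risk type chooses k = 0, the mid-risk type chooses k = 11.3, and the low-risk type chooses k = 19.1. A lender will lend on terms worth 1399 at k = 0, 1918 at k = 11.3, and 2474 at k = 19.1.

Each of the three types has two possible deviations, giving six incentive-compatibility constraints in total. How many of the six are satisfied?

4

Low-risk (own payoff 2474 − 66×19.1 = 1213.4): to k=0 gives 1399 → profitable ✗; to k=11.3 gives 1918 − 66×11.3 = 1172.2 → no gain ✓.
High-risk (own payoff 1399): to k=11.3 gives 1918 − 222×11.3 = -590.6 → no gain ✓; to k=19.1 gives 2474 − 222×19.1 = -1766.2 → no gain ✓.
Mid-risk (own payoff 1918 − 140×11.3 = 336): to k=0 gives 1399 → profitable ✗; to k=19.1 gives 2474 − 140×19.1 = -200 → no gain ✓.
4 of the 6 constraints hold; not an equilibrium.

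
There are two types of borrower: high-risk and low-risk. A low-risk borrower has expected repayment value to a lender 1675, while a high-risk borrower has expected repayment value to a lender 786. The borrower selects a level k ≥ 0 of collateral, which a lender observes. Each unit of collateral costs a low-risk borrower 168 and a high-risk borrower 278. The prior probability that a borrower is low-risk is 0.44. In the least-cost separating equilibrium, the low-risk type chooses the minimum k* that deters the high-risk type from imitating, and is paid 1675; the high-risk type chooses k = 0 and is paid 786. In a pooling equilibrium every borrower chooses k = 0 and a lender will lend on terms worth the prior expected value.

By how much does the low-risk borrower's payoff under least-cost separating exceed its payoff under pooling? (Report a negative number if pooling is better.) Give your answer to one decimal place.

-39.4

Least-cost separating signal: k* solves 786 = 1675 − 278·k*, so k* = (1675 − 786)/278 ≈ 3.1978.
Low-risk type's separating payoff: 1675 − 168 × k* = 1675 − 168 × (1675 − 786)/278 = 1675 − 149352/278 ≈ 1137.763.
Pooling payoff: 0.44 × 1675 + 0.56 × 786 = 1177.16.
Difference: 1137.763 − 1177.16 = -39.397, i.e. -39.4 to one decimal place.
The low-risk type would prefer the pooling outcome.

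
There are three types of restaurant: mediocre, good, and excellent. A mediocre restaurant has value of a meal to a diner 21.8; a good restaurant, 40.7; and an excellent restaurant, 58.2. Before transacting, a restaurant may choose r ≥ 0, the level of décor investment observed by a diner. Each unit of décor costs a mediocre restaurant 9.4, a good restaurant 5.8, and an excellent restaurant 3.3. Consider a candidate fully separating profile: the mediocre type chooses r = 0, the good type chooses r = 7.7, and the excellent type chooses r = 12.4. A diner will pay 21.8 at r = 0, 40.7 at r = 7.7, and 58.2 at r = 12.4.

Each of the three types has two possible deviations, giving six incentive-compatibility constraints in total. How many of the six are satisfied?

Excellent (own payoff 58.2 − 3.3×12.4 = 17.28): to r=0 gives 21.8 → profitable ✗; to r=7.7 gives 40.7 − 3.3×7.7 = 15.29 → no gain ✓.
Mediocre (own payoff 21.8): to r=7.7 gives 40.7 − 9.4×7.7 = -31.68 → no gain ✓; to r=12.4 gives 58.2 − 9.4×12.4 = -58.36 → no gain ✓.
Good (own payoff 40.7 − 5.8×7.7 = -3.96): to r=0 gives 21.8 → profitable ✗; to r=12.4 gives 58.2 − 5.8×12.4 = -13.72 → no gain ✓.
4 of the 6 constraints hold; not an equilibrium.

4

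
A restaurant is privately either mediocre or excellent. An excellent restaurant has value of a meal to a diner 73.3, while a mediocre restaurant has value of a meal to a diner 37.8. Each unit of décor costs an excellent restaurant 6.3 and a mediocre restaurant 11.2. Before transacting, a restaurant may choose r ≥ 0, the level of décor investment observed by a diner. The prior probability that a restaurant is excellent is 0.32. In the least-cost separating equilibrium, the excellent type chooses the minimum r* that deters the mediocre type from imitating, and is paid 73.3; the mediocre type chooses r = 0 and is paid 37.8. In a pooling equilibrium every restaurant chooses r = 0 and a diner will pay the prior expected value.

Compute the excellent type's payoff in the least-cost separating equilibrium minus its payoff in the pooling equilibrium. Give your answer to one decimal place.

Least-cost separating signal: r* solves 37.8 = 73.3 − 11.2·r*, so r* = (73.3 − 37.8)/11.2 ≈ 3.1696.
Excellent type's separating payoff: 73.3 − 6.3 × r* = 73.3 − 6.3 × (73.3 − 37.8)/11.2 = 73.3 − 223.65/11.2 ≈ 53.331.
Pooling payoff: 0.32 × 73.3 + 0.68 × 37.8 = 49.16.
Difference: 53.331 − 49.16 = 4.171, i.e. 4.2 to one decimal place.
The excellent type prefers to separate.

4.2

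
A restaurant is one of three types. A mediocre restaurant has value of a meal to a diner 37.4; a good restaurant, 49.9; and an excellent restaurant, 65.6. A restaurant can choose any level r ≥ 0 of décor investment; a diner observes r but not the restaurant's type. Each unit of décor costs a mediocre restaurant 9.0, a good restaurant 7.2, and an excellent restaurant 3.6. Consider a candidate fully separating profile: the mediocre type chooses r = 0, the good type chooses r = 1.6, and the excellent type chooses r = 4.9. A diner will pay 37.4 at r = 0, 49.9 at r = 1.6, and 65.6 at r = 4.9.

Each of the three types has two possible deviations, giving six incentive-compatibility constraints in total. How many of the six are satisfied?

6

Mediocre (own payoff 37.4): to r=1.6 gives 49.9 − 9.0×1.6 = 35.5 → no gain ✓; to r=4.9 gives 65.6 − 9.0×4.9 = 21.5 → no gain ✓.
Good (own payoff 49.9 − 7.2×1.6 = 38.38): to r=0 gives 37.4 → no gain ✓; to r=4.9 gives 65.6 − 7.2×4.9 = 30.32 → no gain ✓.
Excellent (own payoff 65.6 − 3.6×4.9 = 47.96): to r=0 gives 37.4 → no gain ✓; to r=1.6 gives 49.9 − 3.6×1.6 = 44.14 → no gain ✓.
6 of the 6 constraints hold; this profile is a separating equilibrium.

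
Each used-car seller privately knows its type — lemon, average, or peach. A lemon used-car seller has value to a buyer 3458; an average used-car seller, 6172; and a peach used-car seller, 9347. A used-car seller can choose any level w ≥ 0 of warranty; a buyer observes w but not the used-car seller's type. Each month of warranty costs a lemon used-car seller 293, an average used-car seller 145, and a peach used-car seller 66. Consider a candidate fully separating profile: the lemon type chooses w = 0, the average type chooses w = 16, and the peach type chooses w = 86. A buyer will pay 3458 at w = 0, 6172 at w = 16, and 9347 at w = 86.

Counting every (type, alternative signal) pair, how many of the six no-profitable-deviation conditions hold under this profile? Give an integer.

5

Lemon (own payoff 3458): to w=16 gives 6172 − 293×16 = 1484 → no gain ✓; to w=86 gives 9347 − 293×86 = -15851 → no gain ✓.
Peach (own payoff 9347 − 66×86 = 3671): to w=0 gives 3458 → no gain ✓; to w=16 gives 6172 − 66×16 = 5116 → profitable ✗.
Average (own payoff 6172 − 145×16 = 3852): to w=0 gives 3458 → no gain ✓; to w=86 gives 9347 − 145×86 = -3123 → no gain ✓.
5 of the 6 constraints hold; not an equilibrium.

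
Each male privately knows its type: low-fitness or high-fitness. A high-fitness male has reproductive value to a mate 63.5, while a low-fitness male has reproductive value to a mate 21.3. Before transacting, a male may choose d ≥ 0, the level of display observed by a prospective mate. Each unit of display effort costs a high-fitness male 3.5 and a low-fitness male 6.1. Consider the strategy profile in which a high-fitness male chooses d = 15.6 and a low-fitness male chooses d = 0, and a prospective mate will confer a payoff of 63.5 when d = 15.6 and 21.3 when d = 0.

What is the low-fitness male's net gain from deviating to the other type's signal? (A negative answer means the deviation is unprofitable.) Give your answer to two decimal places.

Playing d = 0 the low-fitness male receives 21.3.
Deviating to d = 15.6 brings payment 63.5 at cost 6.1 × 15.6 = 95.16, netting -31.66.
Gain from deviating: -31.66 − 21.3 = -52.96.
The gain is negative, so the low-fitness type's incentive-compatibility constraint is satisfied.

-52.96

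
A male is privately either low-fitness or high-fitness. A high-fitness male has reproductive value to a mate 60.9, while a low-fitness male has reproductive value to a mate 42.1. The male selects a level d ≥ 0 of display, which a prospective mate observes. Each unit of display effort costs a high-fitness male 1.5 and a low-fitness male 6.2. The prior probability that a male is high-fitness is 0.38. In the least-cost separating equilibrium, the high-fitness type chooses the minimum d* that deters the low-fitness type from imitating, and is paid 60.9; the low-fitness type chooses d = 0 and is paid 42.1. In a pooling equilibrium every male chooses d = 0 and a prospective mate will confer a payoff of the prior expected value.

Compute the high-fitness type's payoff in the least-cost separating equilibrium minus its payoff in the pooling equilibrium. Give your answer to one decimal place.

Least-cost separating signal: d* solves 42.1 = 60.9 − 6.2·d*, so d* = (60.9 − 42.1)/6.2 ≈ 3.0323.
High-fitness type's separating payoff: 60.9 − 1.5 × d* = 60.9 − 1.5 × (60.9 − 42.1)/6.2 = 60.9 − 28.2/6.2 ≈ 56.352.
Pooling payoff: 0.38 × 60.9 + 0.62 × 42.1 = 49.244.
Difference: 56.352 − 49.244 = 7.108, i.e. 7.1 to one decimal place.
The high-fitness type prefers to separate.

7.1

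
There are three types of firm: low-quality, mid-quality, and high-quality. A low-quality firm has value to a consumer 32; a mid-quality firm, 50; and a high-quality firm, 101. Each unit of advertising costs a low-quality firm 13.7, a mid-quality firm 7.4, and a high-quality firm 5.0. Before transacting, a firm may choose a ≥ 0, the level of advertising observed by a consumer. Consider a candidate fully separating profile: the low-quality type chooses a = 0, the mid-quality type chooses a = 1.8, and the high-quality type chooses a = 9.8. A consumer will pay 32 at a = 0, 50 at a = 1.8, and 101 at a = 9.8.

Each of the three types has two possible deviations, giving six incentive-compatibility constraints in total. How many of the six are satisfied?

Low-quality (own payoff 32): to a=1.8 gives 50 − 13.7×1.8 = 25.34 → no gain ✓; to a=9.8 gives 101 − 13.7×9.8 = -33.26 → no gain ✓.
High-quality (own payoff 101 − 5.0×9.8 = 52): to a=0 gives 32 → no gain ✓; to a=1.8 gives 50 − 5.0×1.8 = 41 → no gain ✓.
Mid-quality (own payoff 50 − 7.4×1.8 = 36.68): to a=0 gives 32 → no gain ✓; to a=9.8 gives 101 − 7.4×9.8 = 28.48 → no gain ✓.
6 of the 6 constraints hold; this profile is a separating equilibrium.

6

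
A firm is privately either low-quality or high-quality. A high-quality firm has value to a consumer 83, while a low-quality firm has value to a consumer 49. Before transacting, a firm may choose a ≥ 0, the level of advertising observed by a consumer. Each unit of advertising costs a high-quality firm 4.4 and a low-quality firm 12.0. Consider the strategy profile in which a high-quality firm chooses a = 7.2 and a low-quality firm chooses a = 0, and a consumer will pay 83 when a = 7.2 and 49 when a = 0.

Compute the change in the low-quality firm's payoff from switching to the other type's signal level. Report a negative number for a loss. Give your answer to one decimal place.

-52.4

Playing a = 0 the low-quality firm receives 49.
Deviating to a = 7.2 brings payment 83 at cost 12.0 × 7.2 = 86.4, netting -3.4.
Gain from deviating: -3.4 − 49 = -52.4.
The gain is negative, so the low-quality type's incentive-compatibility constraint is satisfied.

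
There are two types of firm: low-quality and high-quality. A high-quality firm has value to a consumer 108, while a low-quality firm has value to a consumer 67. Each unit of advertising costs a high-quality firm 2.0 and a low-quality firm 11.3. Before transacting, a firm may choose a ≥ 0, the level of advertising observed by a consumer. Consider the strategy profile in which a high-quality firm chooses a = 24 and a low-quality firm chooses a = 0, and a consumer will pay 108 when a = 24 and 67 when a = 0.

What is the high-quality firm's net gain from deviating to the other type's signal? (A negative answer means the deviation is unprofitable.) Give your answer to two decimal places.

Playing a = 24 the high-quality firm receives 108 − 2.0 × 24 = 60.
Deviating to a = 0 yields 67 instead.
Gain from deviating: 67 − 60 = 7.00.
The gain is positive, so the high-quality type's incentive-compatibility constraint is violated — this profile is not a separating equilibrium.

7.00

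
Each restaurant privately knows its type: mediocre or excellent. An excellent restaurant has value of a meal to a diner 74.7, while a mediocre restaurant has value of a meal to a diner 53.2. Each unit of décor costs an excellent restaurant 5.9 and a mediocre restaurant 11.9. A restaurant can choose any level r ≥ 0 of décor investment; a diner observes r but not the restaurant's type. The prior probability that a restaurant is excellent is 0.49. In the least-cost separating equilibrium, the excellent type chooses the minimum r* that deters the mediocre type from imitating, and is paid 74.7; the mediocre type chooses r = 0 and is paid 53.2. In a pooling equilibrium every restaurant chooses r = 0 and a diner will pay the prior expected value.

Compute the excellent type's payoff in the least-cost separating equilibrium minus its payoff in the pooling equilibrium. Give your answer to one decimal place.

0.3

Least-cost separating signal: r* solves 53.2 = 74.7 − 11.9·r*, so r* = (74.7 − 53.2)/11.9 ≈ 1.8067.
Excellent type's separating payoff: 74.7 − 5.9 × r* = 74.7 − 5.9 × (74.7 − 53.2)/11.9 = 74.7 − 126.85/11.9 ≈ 64.040.
Pooling payoff: 0.49 × 74.7 + 0.51 × 53.2 = 63.735.
Difference: 64.040 − 63.735 = 0.305, i.e. 0.3 to one decimal place.
The excellent type prefers to separate.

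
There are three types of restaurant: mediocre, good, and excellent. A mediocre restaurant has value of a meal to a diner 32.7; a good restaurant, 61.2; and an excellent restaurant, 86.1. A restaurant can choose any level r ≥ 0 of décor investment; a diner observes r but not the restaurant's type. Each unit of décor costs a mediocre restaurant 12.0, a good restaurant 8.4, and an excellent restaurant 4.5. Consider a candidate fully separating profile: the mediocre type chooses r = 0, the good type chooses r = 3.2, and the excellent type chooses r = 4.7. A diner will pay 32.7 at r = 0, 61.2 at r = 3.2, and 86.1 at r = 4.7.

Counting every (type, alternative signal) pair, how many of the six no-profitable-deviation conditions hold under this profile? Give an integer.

Excellent (own payoff 86.1 − 4.5×4.7 = 64.95): to r=0 gives 32.7 → no gain ✓; to r=3.2 gives 61.2 − 4.5×3.2 = 46.8 → no gain ✓.
Good (own payoff 61.2 − 8.4×3.2 = 34.32): to r=0 gives 32.7 → no gain ✓; to r=4.7 gives 86.1 − 8.4×4.7 = 46.62 → profitable ✗.
Mediocre (own payoff 32.7): to r=3.2 gives 61.2 − 12.0×3.2 = 22.8 → no gain ✓; to r=4.7 gives 86.1 − 12.0×4.7 = 29.7 → no gain ✓.
5 of the 6 constraints hold; not an equilibrium.

5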